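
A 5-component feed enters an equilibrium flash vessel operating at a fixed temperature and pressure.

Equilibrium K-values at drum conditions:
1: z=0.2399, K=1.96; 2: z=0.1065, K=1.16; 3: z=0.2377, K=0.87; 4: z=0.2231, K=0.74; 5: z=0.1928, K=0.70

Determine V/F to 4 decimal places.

Iterate (Newton) starting at V/F = 0.48:
  V/F = 0.4800: g = 0.00668, g' = -0.1539 → V/F = 0.5234
  V/F = 0.5234: g = 0.00010, g' = -0.1495 → V/F = 0.5240
Converged at V/F = 0.5240.

V/F = 0.5240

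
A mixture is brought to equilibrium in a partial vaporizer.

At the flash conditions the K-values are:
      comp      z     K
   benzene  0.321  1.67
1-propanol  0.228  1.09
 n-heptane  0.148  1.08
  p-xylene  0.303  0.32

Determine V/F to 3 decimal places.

V/F = 0.143

Material balance + equilibrium reduce to Σ zᵢ(Kᵢ−1)/(1+V/F(Kᵢ−1)) = 0.
g(0) = ΣzᵢKᵢ − 1 = 0.041 and g(1) = 1 − Σzᵢ/Kᵢ = -0.485, so a root lies in (0, 1).
Newton iteration, V/F⁰ = 0.44:
  V/F = 0.440: g = -0.0967, g' = -0.374 → V/F = 0.181
  V/F = 0.181: g = -0.0114, g' = -0.300 → V/F = 0.143
Converged at V/F = 0.143.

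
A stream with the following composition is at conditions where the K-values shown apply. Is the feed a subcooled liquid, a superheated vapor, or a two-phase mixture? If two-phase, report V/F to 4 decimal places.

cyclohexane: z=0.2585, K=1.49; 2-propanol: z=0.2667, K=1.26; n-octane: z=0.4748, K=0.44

ΣzᵢKᵢ = 0.9301; Σzᵢ/Kᵢ = 1.4642.
Since ΣzᵢKᵢ < 1 the mixture is below its bubble point — single liquid phase.

subcooled liquid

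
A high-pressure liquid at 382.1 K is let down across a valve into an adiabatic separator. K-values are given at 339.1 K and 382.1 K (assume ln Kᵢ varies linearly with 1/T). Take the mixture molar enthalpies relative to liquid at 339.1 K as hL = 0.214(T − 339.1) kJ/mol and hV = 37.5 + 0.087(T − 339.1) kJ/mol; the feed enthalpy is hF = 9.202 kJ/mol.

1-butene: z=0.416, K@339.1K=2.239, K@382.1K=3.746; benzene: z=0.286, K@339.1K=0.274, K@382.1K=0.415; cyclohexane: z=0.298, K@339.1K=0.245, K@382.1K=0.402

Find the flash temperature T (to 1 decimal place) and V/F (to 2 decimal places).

Adiabatic flash: solve Rachford–Rice at each trial T, then check hF = ψ·hV(T) + (1−ψ)·hL(T).
  T = 339.1 K: K = (2.239, 0.274, 0.245), RR gives ψ = 0.090, H_out = 3.382 kJ/mol
  T = 382.1 K: K = (3.746, 0.415, 0.402), RR gives ψ = 0.490, H_out = 24.915 kJ/mol
  T = 360.6 K: K = (2.941, 0.341, 0.318), RR gives ψ = 0.320, H_out = 15.716 kJ/mol
  T = 349.9 K: K = (2.578, 0.307, 0.281), RR gives ψ = 0.219, H_out = 10.218 kJ/mol
  T = 344.5 K: K = (2.405, 0.290, 0.262), RR gives ψ = 0.159, H_out = 7.013 kJ/mol
  T = 347.2 K: K = (2.491, 0.299, 0.271), RR gives ψ = 0.190, H_out = 8.661 kJ/mol
  T = 348.5 K: K = (2.533, 0.303, 0.276), RR gives ψ = 0.204, H_out = 9.421 kJ/mol
Linear interpolation between T = 347.2 (H_out = 8.661) and T = 348.5 (H_out = 9.421) on hF = 9.202 gives T ≈ 348.1 K, at which ψ = 0.20.

T = 348.1 K, V/F = 0.20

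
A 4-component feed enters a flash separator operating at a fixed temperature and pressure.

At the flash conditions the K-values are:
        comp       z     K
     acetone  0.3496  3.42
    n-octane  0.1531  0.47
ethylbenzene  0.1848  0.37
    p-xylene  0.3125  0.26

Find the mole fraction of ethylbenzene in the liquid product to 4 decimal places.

x_ethylbenzene = 0.2209

Newton–Raphson from ψ = 0.5:
  ψ = 0.5000: g = -0.26460, g' = -1.0863 → ψ = 0.2564
  ψ = 0.2564: g = 0.00391, g' = -1.2022 → ψ = 0.2597
Converged at ψ = 0.2597.
Compositions from xᵢ = zᵢ/(1+ψ(Kᵢ−1)), yᵢ = Kᵢxᵢ:
  acetone: x = 0.2147, y = 0.7342
  n-octane: x = 0.1775, y = 0.0834
  ethylbenzene: x = 0.2209, y = 0.0817
  p-xylene: x = 0.3868, y = 0.1006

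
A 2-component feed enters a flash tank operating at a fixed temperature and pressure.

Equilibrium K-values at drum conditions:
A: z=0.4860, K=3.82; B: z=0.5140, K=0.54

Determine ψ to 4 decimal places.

Material balance + equilibrium reduce to Σ zᵢ(Kᵢ−1)/(1+ψ(Kᵢ−1)) = 0.
g(0) = ΣzᵢKᵢ − 1 = 1.1341 and g(1) = 1 − Σzᵢ/Kᵢ = -0.0791, so a root lies in (0, 1).
Iterate (Newton) starting at ψ = 0.5:
  ψ = 0.5000: g = 0.26162, g' = -0.8489 → ψ = 0.8082
  ψ = 0.8082: g = 0.04160, g' = -0.6350 → ψ = 0.8737
  ψ = 0.8737: g = 0.00035, g' = -0.6262 → ψ = 0.8743
Converged at ψ = 0.8743.

ψ = 0.8743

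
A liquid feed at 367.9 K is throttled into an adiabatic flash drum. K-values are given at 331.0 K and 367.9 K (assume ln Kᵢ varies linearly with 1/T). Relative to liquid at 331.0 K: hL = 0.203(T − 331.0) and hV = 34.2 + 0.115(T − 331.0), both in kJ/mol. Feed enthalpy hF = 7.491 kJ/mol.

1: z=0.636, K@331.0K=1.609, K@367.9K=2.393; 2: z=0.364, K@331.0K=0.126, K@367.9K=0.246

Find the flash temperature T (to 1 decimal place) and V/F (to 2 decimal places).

Adiabatic flash: solve Rachford–Rice at each trial T, then check hF = ψ·hV(T) + (1−ψ)·hL(T).
  T = 331.0 K: K = (1.609, 0.126), RR gives ψ = 0.130, H_out = 4.446 kJ/mol
  T = 367.9 K: K = (2.393, 0.246), RR gives ψ = 0.582, H_out = 25.511 kJ/mol
  T = 349.4 K: K = (1.982, 0.179), RR gives ψ = 0.404, H_out = 16.897 kJ/mol
  T = 340.2 K: K = (1.791, 0.151), RR gives ψ = 0.289, H_out = 11.508 kJ/mol
  T = 335.6 K: K = (1.699, 0.138), RR gives ψ = 0.217, H_out = 8.264 kJ/mol
  T = 333.3 K: K = (1.654, 0.132), RR gives ψ = 0.176, H_out = 6.440 kJ/mol
Linear interpolation between T = 333.3 (H_out = 6.440) and T = 335.6 (H_out = 8.264) on hF = 7.491 gives T ≈ 334.6 K, at which ψ = 0.20.

T = 334.6 K, V/F = 0.20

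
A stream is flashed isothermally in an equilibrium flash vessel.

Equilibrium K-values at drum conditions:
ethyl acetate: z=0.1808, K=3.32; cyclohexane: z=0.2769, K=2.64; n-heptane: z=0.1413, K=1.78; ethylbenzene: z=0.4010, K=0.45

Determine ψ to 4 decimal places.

ψ = 0.8254

Newton–Raphson from ψ = 0.5:
  ψ = 0.5000: g = 0.21879, g' = -0.7087 → ψ = 0.8087
  ψ = 0.8087: g = 0.01138, g' = -0.6811 → ψ = 0.8254
Converged at ψ = 0.8254.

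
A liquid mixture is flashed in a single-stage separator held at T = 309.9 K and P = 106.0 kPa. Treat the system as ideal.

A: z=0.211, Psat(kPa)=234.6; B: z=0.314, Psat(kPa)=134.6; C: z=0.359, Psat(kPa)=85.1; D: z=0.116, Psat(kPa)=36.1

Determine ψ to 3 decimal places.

Raoult's law: Kᵢ = Pᵢˢᵃᵗ/P = Pᵢˢᵃᵗ/106.0.
  K_A = 234.6/106.0 = 2.21321, K_B = 134.6/106.0 = 1.26981, K_C = 85.1/106.0 = 0.80283, K_D = 36.1/106.0 = 0.34057
Material balance + equilibrium reduce to Σ zᵢ(Kᵢ−1)/(1+ψ(Kᵢ−1)) = 0.
Feasibility: ΣzᵢKᵢ = 1.193, Σzᵢ/Kᵢ = 1.130 — both > 1, two phases present.
Newton iteration, ψ⁰ = 0.5:
  ψ = 0.500: g = 0.0413, g' = -0.268 → ψ = 0.655
  ψ = 0.655: g = -0.0012, g' = -0.288 → ψ = 0.650
Converged at ψ = 0.650.

ψ = 0.650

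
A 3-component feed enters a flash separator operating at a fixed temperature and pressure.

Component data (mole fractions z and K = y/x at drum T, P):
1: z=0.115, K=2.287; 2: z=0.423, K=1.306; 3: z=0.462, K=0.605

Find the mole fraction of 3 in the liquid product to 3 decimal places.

x_3 = 0.544

Rachford–Rice: g(ψ) = Σ zᵢ(Kᵢ−1)/(1+ψ(Kᵢ−1)) = 0.
Feasibility: ΣzᵢKᵢ = 1.095, Σzᵢ/Kᵢ = 1.138 — both > 1, two phases present.
Iterate (Newton) starting at ψ = 0.42:
  ψ = 0.420: g = -0.0080, g' = -0.215 → ψ = 0.383
Converged at ψ = 0.383.
Compositions from xᵢ = zᵢ/(1+ψ(Kᵢ−1)), yᵢ = Kᵢxᵢ:
  1: x = 0.077, y = 0.176
  2: x = 0.379, y = 0.494
  3: x = 0.544, y = 0.329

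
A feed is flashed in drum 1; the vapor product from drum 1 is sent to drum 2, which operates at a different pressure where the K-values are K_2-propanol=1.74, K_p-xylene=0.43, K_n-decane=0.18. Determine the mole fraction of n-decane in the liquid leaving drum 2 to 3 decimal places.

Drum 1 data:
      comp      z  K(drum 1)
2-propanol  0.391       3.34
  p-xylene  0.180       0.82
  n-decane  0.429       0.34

Drum 1:
Material balance + equilibrium reduce to Σ zᵢ(Kᵢ−1)/(1+ψ₁(Kᵢ−1)) = 0.
Check two-phase: ΣzᵢKᵢ = 1.599 > 1 and Σzᵢ/Kᵢ = 1.598 > 1, so g(0) = 0.599 > 0 and g(1) = -0.598 < 0.
Newton–Raphson from ψ₁ = 0.7:
  ψ₁ = 0.700: g = -0.2165, g' = -0.961 → ψ₁ = 0.475
  ψ₁ = 0.475: g = -0.0143, g' = -0.884 → ψ₁ = 0.459
Converged at ψ₁ = 0.459.
Drum-1 compositions:
  2-propanol: x = 0.189, y = 0.630
  p-xylene: x = 0.196, y = 0.161
  n-decane: x = 0.615, y = 0.209
Drum-2 feed = drum-1 vapor: z₂ = (0.6300, 0.1609, 0.2092).
Drum 2:
Let ψ₂ = V/F and solve Σ zᵢ(Kᵢ−1)/(1+ψ₂(Kᵢ−1)) = 0.
Feasibility: ΣzᵢKᵢ = 1.203, Σzᵢ/Kᵢ = 1.898 — both > 1, two phases present.
Newton iteration, ψ₂⁰ = 0.5:
  ψ₂ = 0.500: g = -0.0787, g' = -0.690 → ψ₂ = 0.386
  ψ₂ = 0.386: g = -0.0059, g' = -0.596 → ψ₂ = 0.376
Converged at ψ₂ = 0.376.
  2-propanol: x = 0.493, y = 0.858
  p-xylene: x = 0.205, y = 0.088
  n-decane: x = 0.302, y = 0.054

x_n-decane (drum 2) = 0.302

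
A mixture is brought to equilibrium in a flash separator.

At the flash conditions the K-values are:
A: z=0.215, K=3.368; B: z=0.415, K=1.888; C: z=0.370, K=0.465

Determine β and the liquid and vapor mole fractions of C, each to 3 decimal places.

β = 0.877, x_C = 0.697, y_C = 0.324

Let β = V/F and solve Σ zᵢ(Kᵢ−1)/(1+β(Kᵢ−1)) = 0.
Feasibility: ΣzᵢKᵢ = 1.680, Σzᵢ/Kᵢ = 1.079 — both > 1, two phases present.
Iterate (Newton) starting at β = 0.41:
  β = 0.410: g = 0.2749, g' = -0.660 → β = 0.827
  β = 0.827: g = 0.0298, g' = -0.587 → β = 0.877
Converged at β = 0.877.
Compositions from xᵢ = zᵢ/(1+β(Kᵢ−1)), yᵢ = Kᵢxᵢ:
  A: x = 0.070, y = 0.235
  B: x = 0.233, y = 0.441
  C: x = 0.697, y = 0.324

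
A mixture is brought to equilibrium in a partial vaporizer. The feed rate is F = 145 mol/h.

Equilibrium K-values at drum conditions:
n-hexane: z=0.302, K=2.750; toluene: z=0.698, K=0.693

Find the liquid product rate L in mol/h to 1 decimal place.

Binary case is linear: z₁(K₁−1)(1+ψ(K₂−1)) + z₂(K₂−1)(1+ψ(K₁−1)) = 0
⇒ ψ = [z₁(K₁−1)+z₂(K₂−1)] / [−(K₁−1)(K₂−1)] = 0.3142/0.5373 = 0.585
Then V = ψ·F = 0.5849·145 = 84.8 mol/h and L = F − V = 60.2 mol/h.

L = 60.2 mol/h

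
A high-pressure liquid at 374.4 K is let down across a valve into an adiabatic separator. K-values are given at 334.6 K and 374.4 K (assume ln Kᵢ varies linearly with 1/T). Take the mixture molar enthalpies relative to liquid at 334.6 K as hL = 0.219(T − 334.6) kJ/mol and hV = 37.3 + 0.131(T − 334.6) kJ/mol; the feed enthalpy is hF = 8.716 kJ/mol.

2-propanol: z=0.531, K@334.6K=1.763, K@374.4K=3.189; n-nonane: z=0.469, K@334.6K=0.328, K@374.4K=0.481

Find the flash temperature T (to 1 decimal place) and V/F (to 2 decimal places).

Adiabatic flash: solve Rachford–Rice at each trial T, then check hF = ψ·hV(T) + (1−ψ)·hL(T).
  T = 334.6 K: K = (1.763, 0.328), RR gives ψ = 0.175, H_out = 6.546 kJ/mol
  T = 374.4 K: K = (3.189, 0.481), RR gives ψ = 0.809, H_out = 36.054 kJ/mol
  T = 354.5 K: K = (2.411, 0.401), RR gives ψ = 0.555, H_out = 24.080 kJ/mol
  T = 344.6 K: K = (2.073, 0.364), RR gives ψ = 0.398, H_out = 16.679 kJ/mol
  T = 339.6 K: K = (1.914, 0.346), RR gives ψ = 0.299, H_out = 12.099 kJ/mol
  T = 337.1 K: K = (1.837, 0.337), RR gives ψ = 0.241, H_out = 9.473 kJ/mol
  T = 335.9 K: K = (1.801, 0.333), RR gives ψ = 0.210, H_out = 8.110 kJ/mol
Linear interpolation between T = 335.9 (H_out = 8.110) and T = 337.1 (H_out = 9.473) on hF = 8.716 gives T ≈ 336.4 K, at which ψ = 0.22.

T = 336.4 K, V/F = 0.22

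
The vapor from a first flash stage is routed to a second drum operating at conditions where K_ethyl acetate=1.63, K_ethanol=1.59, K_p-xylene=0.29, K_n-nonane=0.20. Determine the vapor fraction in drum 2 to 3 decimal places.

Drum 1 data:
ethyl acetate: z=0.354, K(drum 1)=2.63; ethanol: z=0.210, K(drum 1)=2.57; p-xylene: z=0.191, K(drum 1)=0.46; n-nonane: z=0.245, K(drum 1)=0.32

V/F (drum 2) = 0.521

Drum 1:
Rachford–Rice: g(ψ₁) = Σ zᵢ(Kᵢ−1)/(1+ψ₁(Kᵢ−1)) = 0.
Check two-phase: ΣzᵢKᵢ = 1.637 > 1 and Σzᵢ/Kᵢ = 1.397 > 1, so g(0) = 0.637 > 0 and g(1) = -0.397 < 0.
Newton iteration, ψ₁⁰ = 0.5:
  ψ₁ = 0.500: g = 0.1089, g' = -0.813 → ψ₁ = 0.634
  ψ₁ = 0.634: g = -0.0007, g' = -0.836 → ψ₁ = 0.633
Converged at ψ₁ = 0.633.
Drum-1 compositions:
  ethyl acetate: x = 0.174, y = 0.458
  ethanol: x = 0.105, y = 0.271
  p-xylene: x = 0.290, y = 0.134
  n-nonane: x = 0.430, y = 0.138
Drum-2 feed = drum-1 vapor: z₂ = (0.4582, 0.2707, 0.1335, 0.1377).
Drum 2:
Material balance + equilibrium reduce to Σ zᵢ(Kᵢ−1)/(1+ψ₂(Kᵢ−1)) = 0.
Feasibility: ΣzᵢKᵢ = 1.243, Σzᵢ/Kᵢ = 1.600 — both > 1, two phases present.
Newton iteration, ψ₂⁰ = 0.5:
  ψ₂ = 0.500: g = 0.0123, g' = -0.568 → ψ₂ = 0.522
  ψ₂ = 0.522: g = -0.0002, g' = -0.587 → ψ₂ = 0.521
Converged at ψ₂ = 0.521.
  ethyl acetate: x = 0.345, y = 0.562
  ethanol: x = 0.207, y = 0.329
  p-xylene: x = 0.212, y = 0.061
  n-nonane: x = 0.236, y = 0.047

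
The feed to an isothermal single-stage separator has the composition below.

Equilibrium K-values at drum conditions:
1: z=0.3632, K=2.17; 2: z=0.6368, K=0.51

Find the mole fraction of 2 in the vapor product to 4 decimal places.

y_2 = 0.3595

Rachford–Rice: g(V/F) = Σ zᵢ(Kᵢ−1)/(1+V/F(Kᵢ−1)) = 0.
g(0) = ΣzᵢKᵢ − 1 = 0.1129 and g(1) = 1 − Σzᵢ/Kᵢ = -0.4160, so a root lies in (0, 1).
Binary case is linear: z₁(K₁−1)(1+V/F(K₂−1)) + z₂(K₂−1)(1+V/F(K₁−1)) = 0
⇒ V/F = [z₁(K₁−1)+z₂(K₂−1)] / [−(K₁−1)(K₂−1)] = 0.11291/0.57330 = 0.1970
Compositions from xᵢ = zᵢ/(1+V/F(Kᵢ−1)), yᵢ = Kᵢxᵢ:
  1: x = 0.2952, y = 0.6405
  2: x = 0.7048, y = 0.3595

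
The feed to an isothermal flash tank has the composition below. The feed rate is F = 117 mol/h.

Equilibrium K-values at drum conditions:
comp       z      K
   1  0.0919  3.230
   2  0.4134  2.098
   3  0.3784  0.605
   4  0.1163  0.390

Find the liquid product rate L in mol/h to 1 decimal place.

L = 33.6 mol/h

Rachford–Rice: g(ψ) = Σ zᵢ(Kᵢ−1)/(1+ψ(Kᵢ−1)) = 0.
g(0) = ΣzᵢKᵢ − 1 = 0.4384 and g(1) = 1 − Σzᵢ/Kᵢ = -0.1492, so a root lies in (0, 1).
Iterate (Newton) starting at ψ = 0.5:
  ψ = 0.5000: g = 0.10160, g' = -0.4912 → ψ = 0.7069
  ψ = 0.7069: g = 0.00302, g' = -0.4742 → ψ = 0.7132
Converged at ψ = 0.7132.
Then V = ψ·F = 0.7132·117 = 83.4 mol/h and L = F − V = 33.6 mol/h.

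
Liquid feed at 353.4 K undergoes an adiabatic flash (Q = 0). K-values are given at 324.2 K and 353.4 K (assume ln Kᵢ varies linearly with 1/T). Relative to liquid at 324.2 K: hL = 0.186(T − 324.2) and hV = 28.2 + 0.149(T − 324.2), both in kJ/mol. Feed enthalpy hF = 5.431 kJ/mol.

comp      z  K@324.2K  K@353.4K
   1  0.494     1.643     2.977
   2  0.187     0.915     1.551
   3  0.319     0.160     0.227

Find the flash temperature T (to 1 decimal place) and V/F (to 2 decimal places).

T = 326.6 K, V/F = 0.18

Adiabatic flash: solve Rachford–Rice at each trial T, then check hF = ψ·hV(T) + (1−ψ)·hL(T).
  T = 324.2 K: K = (1.643, 0.915, 0.160), RR gives ψ = 0.077, H_out = 2.182 kJ/mol
  T = 353.4 K: K = (2.977, 1.551, 0.227), RR gives ψ = 0.657, H_out = 23.236 kJ/mol
  T = 338.8 K: K = (2.240, 1.205, 0.192), RR gives ψ = 0.478, H_out = 15.924 kJ/mol
  T = 331.5 K: K = (1.925, 1.053, 0.176), RR gives ψ = 0.328, H_out = 10.516 kJ/mol
  T = 327.9 K: K = (1.782, 0.983, 0.168), RR gives ψ = 0.223, H_out = 6.939 kJ/mol
  T = 326.0 K: K = (1.710, 0.948, 0.164), RR gives ψ = 0.154, H_out = 4.666 kJ/mol
Linear interpolation between T = 326.0 (H_out = 4.666) and T = 327.9 (H_out = 6.939) on hF = 5.431 gives T ≈ 326.6 K, at which ψ = 0.18.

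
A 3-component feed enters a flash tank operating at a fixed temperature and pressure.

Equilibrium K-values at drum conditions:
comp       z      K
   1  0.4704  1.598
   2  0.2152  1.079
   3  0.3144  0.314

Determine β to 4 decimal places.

Let β = V/F and solve Σ zᵢ(Kᵢ−1)/(1+β(Kᵢ−1)) = 0.
g(0) = ΣzᵢKᵢ − 1 = 0.0826 and g(1) = 1 − Σzᵢ/Kᵢ = -0.4951, so a root lies in (0, 1).
Newton iteration, β⁰ = 0.45:
  β = 0.4500: g = -0.07392, g' = -0.4153 → β = 0.2720
  β = 0.2720: g = -0.00657, g' = -0.3494 → β = 0.2532
  β = 0.2532: g = -0.00004, g' = -0.3449 → β = 0.2531
Converged at β = 0.2531.

β = 0.2531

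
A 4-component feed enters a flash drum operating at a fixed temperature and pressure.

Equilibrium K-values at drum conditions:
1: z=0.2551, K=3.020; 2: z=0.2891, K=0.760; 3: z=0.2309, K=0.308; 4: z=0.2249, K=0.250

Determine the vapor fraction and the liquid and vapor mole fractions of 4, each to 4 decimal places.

ψ = 0.1036, x_4 = 0.2438, y_4 = 0.0610

Newton–Raphson from ψ = 0.5:
  ψ = 0.5000: g = -0.33667, g' = -0.8615 → ψ = 0.1092
  ψ = 0.1092: g = -0.00565, g' = -0.9957 → ψ = 0.1035
  ψ = 0.1035: g = 0.00003, g' = -1.0065 → ψ = 0.1036
Converged at ψ = 0.1036.
Compositions from xᵢ = zᵢ/(1+ψ(Kᵢ−1)), yᵢ = Kᵢxᵢ:
  1: x = 0.2110, y = 0.6371
  2: x = 0.2965, y = 0.2253
  3: x = 0.2487, y = 0.0766
  4: x = 0.2438, y = 0.0610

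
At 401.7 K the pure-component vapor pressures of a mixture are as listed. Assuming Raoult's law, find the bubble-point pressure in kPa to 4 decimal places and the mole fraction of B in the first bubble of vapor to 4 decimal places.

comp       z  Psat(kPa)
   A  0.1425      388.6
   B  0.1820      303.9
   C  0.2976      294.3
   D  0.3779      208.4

At the bubble point ψ → 0, so ΣzᵢKᵢ = 1 with Kᵢ = Pᵢˢᵃᵗ/P ⇒ P = ΣzᵢPᵢˢᵃᵗ.
P = 0.1425·388.6 + 0.1820·303.9 + 0.2976·294.3 + 0.3779·208.4 = 277.0233 kPa
yᵢ = zᵢPᵢˢᵃᵗ/P ⇒ y_B = 0.1820·303.9/277.0233 = 0.1997

Pbub = 277.0233 kPa, y_B = 0.1997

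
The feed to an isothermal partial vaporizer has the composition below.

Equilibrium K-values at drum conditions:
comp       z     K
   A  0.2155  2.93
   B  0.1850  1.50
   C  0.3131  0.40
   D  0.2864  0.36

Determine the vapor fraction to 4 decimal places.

ψ = 0.1492

Newton–Raphson from ψ = 0.5:
  ψ = 0.5000: g = -0.25226, g' = -0.7212 → ψ = 0.1502
  ψ = 0.1502: g = -0.00080, g' = -0.8022 → ψ = 0.1492
Converged at ψ = 0.1492.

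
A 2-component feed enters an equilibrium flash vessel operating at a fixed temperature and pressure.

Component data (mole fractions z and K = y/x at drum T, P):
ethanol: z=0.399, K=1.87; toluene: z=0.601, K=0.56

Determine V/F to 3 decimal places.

V/F = 0.216

Binary case is linear: z₁(K₁−1)(1+V/F(K₂−1)) + z₂(K₂−1)(1+V/F(K₁−1)) = 0
⇒ V/F = [z₁(K₁−1)+z₂(K₂−1)] / [−(K₁−1)(K₂−1)] = 0.0827/0.3828 = 0.216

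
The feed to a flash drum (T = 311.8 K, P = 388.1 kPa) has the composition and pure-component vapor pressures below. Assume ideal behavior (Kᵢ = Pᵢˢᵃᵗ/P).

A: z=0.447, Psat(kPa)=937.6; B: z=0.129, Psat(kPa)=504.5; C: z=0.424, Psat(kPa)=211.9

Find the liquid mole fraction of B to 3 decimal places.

x_B = 0.103

Raoult's law: Kᵢ = Pᵢˢᵃᵗ/P = Pᵢˢᵃᵗ/388.1.
  K_A = 937.6/388.1 = 2.41587, K_B = 504.5/388.1 = 1.29992, K_C = 211.9/388.1 = 0.54599
Rachford–Rice: g(V/F) = Σ zᵢ(Kᵢ−1)/(1+V/F(Kᵢ−1)) = 0.
Check two-phase: ΣzᵢKᵢ = 1.479 > 1 and Σzᵢ/Kᵢ = 1.061 > 1, so g(0) = 0.479 > 0 and g(1) = -0.061 < 0.
Iterate (Newton) starting at V/F = 0.51:
  V/F = 0.510: g = 0.1506, g' = -0.459 → V/F = 0.838
  V/F = 0.838: g = 0.0096, g' = -0.423 → V/F = 0.861
Converged at V/F = 0.861.
Compositions from xᵢ = zᵢ/(1+V/F(Kᵢ−1)), yᵢ = Kᵢxᵢ:
  A: x = 0.201, y = 0.487
  B: x = 0.103, y = 0.133
  C: x = 0.696, y = 0.380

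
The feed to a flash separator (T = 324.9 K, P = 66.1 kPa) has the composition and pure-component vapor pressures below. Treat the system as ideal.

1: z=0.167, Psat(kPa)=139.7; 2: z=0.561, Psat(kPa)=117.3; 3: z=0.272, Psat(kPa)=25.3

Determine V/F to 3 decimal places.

V/F = 0.857

Raoult's law: Kᵢ = Pᵢˢᵃᵗ/P = Pᵢˢᵃᵗ/66.1.
  K_1 = 139.7/66.1 = 2.11346, K_2 = 117.3/66.1 = 1.77458, K_3 = 25.3/66.1 = 0.38275
Newton–Raphson from V/F = 0.43:
  V/F = 0.430: g = 0.2232, g' = -0.476 → V/F = 0.899
  V/F = 0.899: g = -0.0279, g' = -0.691 → V/F = 0.858
  V/F = 0.858: g = -0.0010, g' = -0.644 → V/F = 0.857
Converged at V/F = 0.857.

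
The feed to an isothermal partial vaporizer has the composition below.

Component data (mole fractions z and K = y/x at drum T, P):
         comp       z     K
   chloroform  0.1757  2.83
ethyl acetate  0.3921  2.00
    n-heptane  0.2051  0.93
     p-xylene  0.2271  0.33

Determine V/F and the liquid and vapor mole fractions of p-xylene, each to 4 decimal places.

V/F = 0.8075, x_p-xylene = 0.4948, y_p-xylene = 0.1633

Rachford–Rice: g(V/F) = Σ zᵢ(Kᵢ−1)/(1+V/F(Kᵢ−1)) = 0.
g(0) = ΣzᵢKᵢ − 1 = 0.5471 and g(1) = 1 − Σzᵢ/Kᵢ = -0.1669, so a root lies in (0, 1).
Iterate (Newton) starting at V/F = 0.5:
  V/F = 0.5000: g = 0.18562, g' = -0.5663 → V/F = 0.8278
  V/F = 0.8278: g = -0.01448, g' = -0.7254 → V/F = 0.8078
  V/F = 0.8078: g = -0.00025, g' = -0.7013 → V/F = 0.8075
Converged at V/F = 0.8075.
Compositions from xᵢ = zᵢ/(1+V/F(Kᵢ−1)), yᵢ = Kᵢxᵢ:
  chloroform: x = 0.0709, y = 0.2007
  ethyl acetate: x = 0.2169, y = 0.4339
  n-heptane: x = 0.2174, y = 0.2022
  p-xylene: x = 0.4948, y = 0.1633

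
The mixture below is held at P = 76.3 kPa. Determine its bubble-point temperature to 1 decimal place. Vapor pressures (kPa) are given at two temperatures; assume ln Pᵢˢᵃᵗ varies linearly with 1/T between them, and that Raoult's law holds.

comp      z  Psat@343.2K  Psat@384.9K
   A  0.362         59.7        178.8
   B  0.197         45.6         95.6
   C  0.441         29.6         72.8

Bubble-point temperature: ΣzᵢPᵢˢᵃᵗ(T) = P. Interpolate ln Pᵢˢᵃᵗ = aᵢ + bᵢ/T.
  T = 343.2 K: ΣzᵢPᵢˢᵃᵗ = 43.65 kPa
  T = 384.9 K: ΣzᵢPᵢˢᵃᵗ = 115.66 kPa
  T = 364.0 K: ΣzᵢPᵢˢᵃᵗ = 72.80 kPa
  T = 374.4 K: ΣzᵢPᵢˢᵃᵗ = 92.21 kPa
  T = 369.2 K: ΣzᵢPᵢˢᵃᵗ = 82.06 kPa
  T = 366.6 K: ΣzᵢPᵢˢᵃᵗ = 77.32 kPa
Interpolating between 364.0 K and 366.6 K gives T ≈ 366.0 K.

T = 366.0 K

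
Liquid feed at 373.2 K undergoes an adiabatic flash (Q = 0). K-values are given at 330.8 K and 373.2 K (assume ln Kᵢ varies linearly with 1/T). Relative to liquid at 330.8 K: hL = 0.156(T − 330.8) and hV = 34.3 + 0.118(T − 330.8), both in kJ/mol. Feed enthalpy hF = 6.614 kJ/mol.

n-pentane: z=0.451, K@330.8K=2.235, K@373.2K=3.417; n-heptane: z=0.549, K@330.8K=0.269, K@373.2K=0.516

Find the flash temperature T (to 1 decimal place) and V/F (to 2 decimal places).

T = 332.0 K, V/F = 0.19

Adiabatic flash: solve Rachford–Rice at each trial T, then check hF = ψ·hV(T) + (1−ψ)·hL(T).
  T = 330.8 K: K = (2.235, 0.269), RR gives ψ = 0.172, H_out = 5.914 kJ/mol
  T = 373.2 K: K = (3.417, 0.516), RR gives ψ = 0.705, H_out = 29.649 kJ/mol
  T = 352.0 K: K = (2.799, 0.380), RR gives ψ = 0.422, H_out = 17.448 kJ/mol
  T = 341.4 K: K = (2.510, 0.321), RR gives ψ = 0.301, H_out = 11.858 kJ/mol
  T = 336.1 K: K = (2.371, 0.294), RR gives ψ = 0.239, H_out = 8.966 kJ/mol
  T = 333.5 K: K = (2.304, 0.282), RR gives ψ = 0.207, H_out = 7.494 kJ/mol
  T = 332.1 K: K = (2.268, 0.275), RR gives ψ = 0.189, H_out = 6.682 kJ/mol
Linear interpolation between T = 330.8 (H_out = 5.914) and T = 332.1 (H_out = 6.682) on hF = 6.614 gives T ≈ 332.0 K, at which ψ = 0.19.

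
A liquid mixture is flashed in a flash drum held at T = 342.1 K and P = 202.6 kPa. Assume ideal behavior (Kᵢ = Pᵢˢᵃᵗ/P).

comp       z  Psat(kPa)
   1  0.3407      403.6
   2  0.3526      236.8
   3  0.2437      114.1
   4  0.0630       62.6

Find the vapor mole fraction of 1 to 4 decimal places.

y_1 = 0.3905

Raoult's law: Kᵢ = Pᵢˢᵃᵗ/P = Pᵢˢᵃᵗ/202.6.
  K_1 = 403.6/202.6 = 1.992103, K_2 = 236.8/202.6 = 1.168806, K_3 = 114.1/202.6 = 0.563179, K_4 = 62.6/202.6 = 0.308983
Material balance + equilibrium reduce to Σ zᵢ(Kᵢ−1)/(1+ψ(Kᵢ−1)) = 0.
g(0) = ΣzᵢKᵢ − 1 = 0.2475 and g(1) = 1 − Σzᵢ/Kᵢ = -0.1093, so a root lies in (0, 1).
Iterate (Newton) starting at ψ = 0.5:
  ψ = 0.5000: g = 0.07811, g' = -0.3047 → ψ = 0.7563
  ψ = 0.7563: g = -0.00428, g' = -0.3531 → ψ = 0.7442
  ψ = 0.7442: g = -0.00003, g' = -0.3485 → ψ = 0.7441
Converged at ψ = 0.7441.
Compositions from xᵢ = zᵢ/(1+ψ(Kᵢ−1)), yᵢ = Kᵢxᵢ:
  1: x = 0.1960, y = 0.3905
  2: x = 0.3133, y = 0.3661
  3: x = 0.3611, y = 0.2033
  4: x = 0.1297, y = 0.0401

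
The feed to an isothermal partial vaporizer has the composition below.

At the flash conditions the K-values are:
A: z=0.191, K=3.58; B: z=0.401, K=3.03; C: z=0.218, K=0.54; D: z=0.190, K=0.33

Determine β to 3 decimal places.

Material balance + equilibrium reduce to Σ zᵢ(Kᵢ−1)/(1+β(Kᵢ−1)) = 0.
g(0) = ΣzᵢKᵢ − 1 = 1.079 and g(1) = 1 − Σzᵢ/Kᵢ = -0.165, so a root lies in (0, 1).
Newton iteration, β⁰ = 0.5:
  β = 0.500: g = 0.2975, g' = -0.920 → β = 0.823
  β = 0.823: g = 0.0171, g' = -0.906 → β = 0.842
Converged at β = 0.842.

β = 0.842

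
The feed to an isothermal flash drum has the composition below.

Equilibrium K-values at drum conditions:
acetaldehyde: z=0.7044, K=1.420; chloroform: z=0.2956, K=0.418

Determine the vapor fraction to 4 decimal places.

ψ = 0.5065

Let ψ = V/F and solve Σ zᵢ(Kᵢ−1)/(1+ψ(Kᵢ−1)) = 0.
g(0) = ΣzᵢKᵢ − 1 = 0.1238 and g(1) = 1 − Σzᵢ/Kᵢ = -0.2032, so a root lies in (0, 1).
Binary case is linear: z₁(K₁−1)(1+ψ(K₂−1)) + z₂(K₂−1)(1+ψ(K₁−1)) = 0
⇒ ψ = [z₁(K₁−1)+z₂(K₂−1)] / [−(K₁−1)(K₂−1)] = 0.12381/0.24444 = 0.5065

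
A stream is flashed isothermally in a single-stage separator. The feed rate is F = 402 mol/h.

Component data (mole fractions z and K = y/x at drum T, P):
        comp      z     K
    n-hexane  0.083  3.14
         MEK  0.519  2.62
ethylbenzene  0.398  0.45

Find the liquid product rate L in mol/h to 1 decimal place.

L = 57.1 mol/h

Material balance + equilibrium reduce to Σ zᵢ(Kᵢ−1)/(1+V/F(Kᵢ−1)) = 0.
g(0) = ΣzᵢKᵢ − 1 = 0.800 and g(1) = 1 − Σzᵢ/Kᵢ = -0.109, so a root lies in (0, 1).
Iterate (Newton) starting at V/F = 0.45:
  V/F = 0.450: g = 0.2859, g' = -0.767 → V/F = 0.823
  V/F = 0.823: g = 0.0249, g' = -0.702 → V/F = 0.858
Converged at V/F = 0.858.
Then V = V/F·F = 0.8579·402 = 344.9 mol/h and L = F − V = 57.1 mol/h.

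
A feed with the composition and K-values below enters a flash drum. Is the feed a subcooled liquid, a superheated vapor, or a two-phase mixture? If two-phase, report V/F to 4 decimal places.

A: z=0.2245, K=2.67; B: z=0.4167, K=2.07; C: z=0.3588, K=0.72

ΣzᵢKᵢ = 1.7203; Σzᵢ/Kᵢ = 0.7837.
Since Σzᵢ/Kᵢ < 1 the mixture is above its dew point — single vapor phase.

superheated vapor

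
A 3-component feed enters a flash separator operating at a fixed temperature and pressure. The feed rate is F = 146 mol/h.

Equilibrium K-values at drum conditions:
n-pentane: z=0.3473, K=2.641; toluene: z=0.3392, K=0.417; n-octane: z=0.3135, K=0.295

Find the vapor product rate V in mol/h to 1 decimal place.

V = 20.9 mol/h

Let ψ = V/F and solve Σ zᵢ(Kᵢ−1)/(1+ψ(Kᵢ−1)) = 0.
g(0) = ΣzᵢKᵢ − 1 = 0.1511 and g(1) = 1 − Σzᵢ/Kᵢ = -1.0076, so a root lies in (0, 1).
Newton–Raphson from ψ = 0.5:
  ψ = 0.5000: g = -0.30740, g' = -0.8835 → ψ = 0.1521
  ψ = 0.1521: g = -0.00845, g' = -0.9333 → ψ = 0.1430
  ψ = 0.1430: g = 0.00005, g' = -0.9434 → ψ = 0.1431
Converged at ψ = 0.1431.
Then V = ψ·F = 0.1431·146 = 20.9 mol/h and L = F − V = 125.1 mol/h.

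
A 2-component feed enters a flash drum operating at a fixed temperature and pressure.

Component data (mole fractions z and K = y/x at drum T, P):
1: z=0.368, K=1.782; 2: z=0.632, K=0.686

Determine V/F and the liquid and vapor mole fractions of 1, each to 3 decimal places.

Material balance + equilibrium reduce to Σ zᵢ(Kᵢ−1)/(1+V/F(Kᵢ−1)) = 0.
g(0) = ΣzᵢKᵢ − 1 = 0.089 and g(1) = 1 − Σzᵢ/Kᵢ = -0.128, so a root lies in (0, 1).
Binary case is linear: z₁(K₁−1)(1+V/F(K₂−1)) + z₂(K₂−1)(1+V/F(K₁−1)) = 0
⇒ V/F = [z₁(K₁−1)+z₂(K₂−1)] / [−(K₁−1)(K₂−1)] = 0.0893/0.2455 = 0.364
Compositions from xᵢ = zᵢ/(1+V/F(Kᵢ−1)), yᵢ = Kᵢxᵢ:
  1: x = 0.286, y = 0.511
  2: x = 0.714, y = 0.489

V/F = 0.364, x_1 = 0.286, y_1 = 0.511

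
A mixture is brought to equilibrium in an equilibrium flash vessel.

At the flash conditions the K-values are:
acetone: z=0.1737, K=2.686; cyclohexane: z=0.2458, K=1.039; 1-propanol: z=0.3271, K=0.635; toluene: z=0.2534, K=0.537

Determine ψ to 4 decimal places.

Newton–Raphson from ψ = 0.5:
  ψ = 0.5000: g = -0.13041, g' = -0.3029 → ψ = 0.0695
  ψ = 0.0695: g = 0.02798, g' = -0.4999 → ψ = 0.1255
  ψ = 0.1255: g = 0.00158, g' = -0.4458 → ψ = 0.1290
Converged at ψ = 0.1290.

ψ = 0.1290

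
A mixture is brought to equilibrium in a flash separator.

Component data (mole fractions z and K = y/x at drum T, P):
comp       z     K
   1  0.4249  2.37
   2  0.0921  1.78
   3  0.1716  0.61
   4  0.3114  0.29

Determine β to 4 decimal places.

Newton–Raphson from β = 0.38:
  β = 0.3800: g = 0.05688, g' = -0.7086 → β = 0.4603
  β = 0.4603: g = -0.00012, g' = -0.7154 → β = 0.4601
Converged at β = 0.4601.

β = 0.4601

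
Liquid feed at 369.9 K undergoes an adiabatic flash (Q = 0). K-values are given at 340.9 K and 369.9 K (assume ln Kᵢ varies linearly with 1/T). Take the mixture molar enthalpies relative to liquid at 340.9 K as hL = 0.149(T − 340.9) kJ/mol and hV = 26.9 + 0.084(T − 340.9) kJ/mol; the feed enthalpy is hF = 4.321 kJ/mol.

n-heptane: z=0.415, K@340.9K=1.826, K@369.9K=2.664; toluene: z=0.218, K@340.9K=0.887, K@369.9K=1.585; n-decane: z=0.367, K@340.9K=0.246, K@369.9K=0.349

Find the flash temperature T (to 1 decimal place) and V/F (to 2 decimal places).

Adiabatic flash: solve Rachford–Rice at each trial T, then check hF = ψ·hV(T) + (1−ψ)·hL(T).
  T = 340.9 K: K = (1.826, 0.887, 0.246), RR gives ψ = 0.085, H_out = 2.273 kJ/mol
  T = 369.9 K: K = (2.664, 1.585, 0.349), RR gives ψ = 0.663, H_out = 20.902 kJ/mol
  T = 355.4 K: K = (2.223, 1.200, 0.295), RR gives ψ = 0.432, H_out = 13.380 kJ/mol
  T = 348.1 K: K = (2.017, 1.034, 0.270), RR gives ψ = 0.278, H_out = 8.428 kJ/mol
  T = 344.5 K: K = (1.920, 0.958, 0.258), RR gives ψ = 0.188, H_out = 5.542 kJ/mol
  T = 342.7 K: K = (1.873, 0.922, 0.252), RR gives ψ = 0.138, H_out = 3.961 kJ/mol
Linear interpolation between T = 342.7 (H_out = 3.961) and T = 344.5 (H_out = 5.542) on hF = 4.321 gives T ≈ 343.1 K, at which ψ = 0.15.

T = 343.1 K, V/F = 0.15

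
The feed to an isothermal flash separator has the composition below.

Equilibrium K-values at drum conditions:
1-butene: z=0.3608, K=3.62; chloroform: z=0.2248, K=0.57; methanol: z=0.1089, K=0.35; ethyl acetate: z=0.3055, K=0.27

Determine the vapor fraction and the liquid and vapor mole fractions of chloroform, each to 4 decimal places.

ψ = 0.3393, x_chloroform = 0.2632, y_chloroform = 0.1500

Let ψ = V/F and solve Σ zᵢ(Kᵢ−1)/(1+ψ(Kᵢ−1)) = 0.
Check two-phase: ΣzᵢKᵢ = 1.5548 > 1 and Σzᵢ/Kᵢ = 1.9367 > 1, so g(0) = 0.5548 > 0 and g(1) = -0.9367 < 0.
Newton iteration, ψ⁰ = 0.5:
  ψ = 0.5000: g = -0.16999, g' = -1.0363 → ψ = 0.3360
  ψ = 0.3360: g = 0.00372, g' = -1.1185 → ψ = 0.3393
Converged at ψ = 0.3393.
Compositions from xᵢ = zᵢ/(1+ψ(Kᵢ−1)), yᵢ = Kᵢxᵢ:
  1-butene: x = 0.1910, y = 0.6914
  chloroform: x = 0.2632, y = 0.1500
  methanol: x = 0.1397, y = 0.0489
  ethyl acetate: x = 0.4061, y = 0.1096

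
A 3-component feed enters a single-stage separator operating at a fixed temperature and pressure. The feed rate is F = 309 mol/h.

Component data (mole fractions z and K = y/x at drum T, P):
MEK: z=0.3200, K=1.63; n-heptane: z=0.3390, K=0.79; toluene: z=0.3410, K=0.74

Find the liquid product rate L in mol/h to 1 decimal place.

L = 222.2 mol/h

Rachford–Rice: g(ψ) = Σ zᵢ(Kᵢ−1)/(1+ψ(Kᵢ−1)) = 0.
g(0) = ΣzᵢKᵢ − 1 = 0.0417 and g(1) = 1 − Σzᵢ/Kᵢ = -0.0862, so a root lies in (0, 1).
Newton iteration, ψ⁰ = 0.5:
  ψ = 0.5000: g = -0.02814, g' = -0.1226 → ψ = 0.2704
  ψ = 0.2704: g = 0.00142, g' = -0.1362 → ψ = 0.2808
Converged at ψ = 0.2808.
Then V = ψ·F = 0.2808·309 = 86.8 mol/h and L = F − V = 222.2 mol/h.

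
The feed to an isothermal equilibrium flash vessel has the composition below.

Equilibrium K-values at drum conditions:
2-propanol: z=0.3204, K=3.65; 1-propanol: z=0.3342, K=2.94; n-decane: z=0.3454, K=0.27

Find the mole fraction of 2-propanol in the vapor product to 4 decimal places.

y_2-propanol = 0.3938

Rachford–Rice: g(ψ) = Σ zᵢ(Kᵢ−1)/(1+ψ(Kᵢ−1)) = 0.
g(0) = ΣzᵢKᵢ − 1 = 1.2453 and g(1) = 1 − Σzᵢ/Kᵢ = -0.4807, so a root lies in (0, 1).
Iterate (Newton) starting at ψ = 0.5:
  ψ = 0.5000: g = 0.29722, g' = -1.1968 → ψ = 0.7483
  ψ = 0.7483: g = -0.00668, g' = -1.3562 → ψ = 0.7434
Converged at ψ = 0.7434.
Compositions from xᵢ = zᵢ/(1+ψ(Kᵢ−1)), yᵢ = Kᵢxᵢ:
  2-propanol: x = 0.1079, y = 0.3938
  1-propanol: x = 0.1368, y = 0.4023
  n-decane: x = 0.7553, y = 0.2039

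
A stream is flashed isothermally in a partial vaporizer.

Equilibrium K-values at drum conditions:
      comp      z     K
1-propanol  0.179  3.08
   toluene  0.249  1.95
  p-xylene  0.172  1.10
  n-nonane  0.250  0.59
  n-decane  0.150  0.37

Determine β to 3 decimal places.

β = 0.694

Material balance + equilibrium reduce to Σ zᵢ(Kᵢ−1)/(1+β(Kᵢ−1)) = 0.
Check two-phase: ΣzᵢKᵢ = 1.429 > 1 and Σzᵢ/Kᵢ = 1.171 > 1, so g(0) = 0.429 > 0 and g(1) = -0.171 < 0.
Newton–Raphson from β = 0.5:
  β = 0.500: g = 0.0924, g' = -0.484 → β = 0.691
  β = 0.691: g = 0.0014, g' = -0.482 → β = 0.694
Converged at β = 0.694.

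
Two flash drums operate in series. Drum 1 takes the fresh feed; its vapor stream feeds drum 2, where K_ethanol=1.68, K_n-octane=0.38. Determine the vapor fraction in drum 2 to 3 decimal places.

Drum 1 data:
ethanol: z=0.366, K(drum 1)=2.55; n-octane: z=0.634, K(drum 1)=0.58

V/F (drum 2) = 0.206

Drum 1:
Binary case is linear: z₁(K₁−1)(1+ψ₁(K₂−1)) + z₂(K₂−1)(1+ψ₁(K₁−1)) = 0
⇒ ψ₁ = [z₁(K₁−1)+z₂(K₂−1)] / [−(K₁−1)(K₂−1)] = 0.3010/0.6510 = 0.462
Drum-1 compositions:
  ethanol: x = 0.213, y = 0.544
  n-octane: x = 0.787, y = 0.456
Drum-2 feed = drum-1 vapor: z₂ = (0.5437, 0.4563).
Drum 2:
Let ψ₂ = V/F and solve Σ zᵢ(Kᵢ−1)/(1+ψ₂(Kᵢ−1)) = 0.
Check two-phase: ΣzᵢKᵢ = 1.087 > 1 and Σzᵢ/Kᵢ = 1.525 > 1, so g(0) = 0.087 > 0 and g(1) = -0.525 < 0.
Newton iteration, ψ₂⁰ = 0.5:
  ψ₂ = 0.500: g = -0.1342, g' = -0.508 → ψ₂ = 0.236
  ψ₂ = 0.236: g = -0.0129, g' = -0.427 → ψ₂ = 0.206
Converged at ψ₂ = 0.206.
  ethanol: x = 0.477, y = 0.801
  n-octane: x = 0.523, y = 0.199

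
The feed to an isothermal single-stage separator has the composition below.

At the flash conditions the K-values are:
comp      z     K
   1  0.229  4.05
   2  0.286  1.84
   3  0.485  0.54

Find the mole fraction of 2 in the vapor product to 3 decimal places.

y_2 = 0.317

Material balance + equilibrium reduce to Σ zᵢ(Kᵢ−1)/(1+V/F(Kᵢ−1)) = 0.
Feasibility: ΣzᵢKᵢ = 1.716, Σzᵢ/Kᵢ = 1.110 — both > 1, two phases present.
Iterate (Newton) starting at V/F = 0.5:
  V/F = 0.500: g = 0.1561, g' = -0.607 → V/F = 0.757
  V/F = 0.757: g = 0.0157, g' = -0.512 → V/F = 0.788
Converged at V/F = 0.788.
Compositions from xᵢ = zᵢ/(1+V/F(Kᵢ−1)), yᵢ = Kᵢxᵢ:
  1: x = 0.067, y = 0.273
  2: x = 0.172, y = 0.317
  3: x = 0.761, y = 0.411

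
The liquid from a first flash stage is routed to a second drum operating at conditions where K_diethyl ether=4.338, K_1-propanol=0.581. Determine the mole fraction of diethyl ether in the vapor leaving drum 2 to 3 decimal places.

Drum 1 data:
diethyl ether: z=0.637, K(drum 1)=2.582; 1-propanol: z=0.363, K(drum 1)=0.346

Drum 1:
Rachford–Rice: g(ψ₁) = Σ zᵢ(Kᵢ−1)/(1+ψ₁(Kᵢ−1)) = 0.
Feasibility: ΣzᵢKᵢ = 1.770, Σzᵢ/Kᵢ = 1.296 — both > 1, two phases present.
Iterate (Newton) starting at ψ₁ = 0.5:
  ψ₁ = 0.500: g = 0.2099, g' = -0.840 → ψ₁ = 0.750
  ψ₁ = 0.750: g = -0.0050, g' = -0.932 → ψ₁ = 0.745
Converged at ψ₁ = 0.745.
Drum-1 compositions:
  diethyl ether: x = 0.292, y = 0.755
  1-propanol: x = 0.708, y = 0.245
Drum-2 feed = drum-1 liquid: z₂ = (0.2925, 0.7075).
Drum 2:
Material balance + equilibrium reduce to Σ zᵢ(Kᵢ−1)/(1+ψ₂(Kᵢ−1)) = 0.
Feasibility: ΣzᵢKᵢ = 1.680, Σzᵢ/Kᵢ = 1.285 — both > 1, two phases present.
Binary case is linear: z₁(K₁−1)(1+ψ₂(K₂−1)) + z₂(K₂−1)(1+ψ₂(K₁−1)) = 0
⇒ ψ₂ = [z₁(K₁−1)+z₂(K₂−1)] / [−(K₁−1)(K₂−1)] = 0.6799/1.3986 = 0.486
  diethyl ether: x = 0.112, y = 0.484
  1-propanol: x = 0.888, y = 0.516

y_diethyl ether (drum 2) = 0.484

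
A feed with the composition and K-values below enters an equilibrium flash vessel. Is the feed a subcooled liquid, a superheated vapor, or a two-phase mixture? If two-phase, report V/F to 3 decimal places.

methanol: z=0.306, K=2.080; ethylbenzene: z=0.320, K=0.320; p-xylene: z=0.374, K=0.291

ΣzᵢKᵢ = 0.848; Σzᵢ/Kᵢ = 2.432.
Since ΣzᵢKᵢ < 1 the mixture is below its bubble point — single liquid phase.

subcooled liquid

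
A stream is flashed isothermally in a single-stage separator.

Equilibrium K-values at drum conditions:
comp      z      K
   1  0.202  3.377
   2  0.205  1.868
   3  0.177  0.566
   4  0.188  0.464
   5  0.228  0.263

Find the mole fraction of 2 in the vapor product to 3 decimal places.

Let ψ = V/F and solve Σ zᵢ(Kᵢ−1)/(1+ψ(Kᵢ−1)) = 0.
g(0) = ΣzᵢKᵢ − 1 = 0.312 and g(1) = 1 − Σzᵢ/Kᵢ = -0.754, so a root lies in (0, 1).
Newton–Raphson from ψ = 0.6:
  ψ = 0.600: g = -0.2387, g' = -0.837 → ψ = 0.315
  ψ = 0.315: g = -0.0146, g' = -0.802 → ψ = 0.297
Converged at ψ = 0.297.
Compositions from xᵢ = zᵢ/(1+ψ(Kᵢ−1)), yᵢ = Kᵢxᵢ:
  1: x = 0.118, y = 0.400
  2: x = 0.163, y = 0.305
  3: x = 0.203, y = 0.115
  4: x = 0.224, y = 0.104
  5: x = 0.292, y = 0.077

y_2 = 0.305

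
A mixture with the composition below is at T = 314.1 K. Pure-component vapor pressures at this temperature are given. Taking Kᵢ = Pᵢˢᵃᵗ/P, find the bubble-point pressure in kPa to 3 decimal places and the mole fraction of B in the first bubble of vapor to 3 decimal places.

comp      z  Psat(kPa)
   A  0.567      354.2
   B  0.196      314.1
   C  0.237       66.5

Pbub = 278.155 kPa, y_B = 0.221

At the bubble point ψ → 0, so ΣzᵢKᵢ = 1 with Kᵢ = Pᵢˢᵃᵗ/P ⇒ P = ΣzᵢPᵢˢᵃᵗ.
P = 0.567·354.2 + 0.196·314.1 + 0.237·66.5 = 278.155 kPa
yᵢ = zᵢPᵢˢᵃᵗ/P ⇒ y_B = 0.196·314.1/278.155 = 0.221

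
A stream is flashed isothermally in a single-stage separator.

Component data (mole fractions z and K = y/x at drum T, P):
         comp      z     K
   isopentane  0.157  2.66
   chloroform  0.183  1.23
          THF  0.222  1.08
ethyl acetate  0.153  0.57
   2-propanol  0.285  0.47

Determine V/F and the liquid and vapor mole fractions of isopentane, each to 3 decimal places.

Rachford–Rice: g(V/F) = Σ zᵢ(Kᵢ−1)/(1+V/F(Kᵢ−1)) = 0.
g(0) = ΣzᵢKᵢ − 1 = 0.104 and g(1) = 1 − Σzᵢ/Kᵢ = -0.288, so a root lies in (0, 1).
Newton iteration, V/F⁰ = 0.33:
  V/F = 0.330: g = -0.0349, g' = -0.346 → V/F = 0.229
  V/F = 0.229: g = 0.0013, g' = -0.376 → V/F = 0.233
Converged at V/F = 0.233.
Compositions from xᵢ = zᵢ/(1+V/F(Kᵢ−1)), yᵢ = Kᵢxᵢ:
  isopentane: x = 0.113, y = 0.301
  chloroform: x = 0.174, y = 0.214
  THF: x = 0.218, y = 0.235
  ethyl acetate: x = 0.170, y = 0.097
  2-propanol: x = 0.325, y = 0.153

V/F = 0.233, x_isopentane = 0.113, y_isopentane = 0.301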